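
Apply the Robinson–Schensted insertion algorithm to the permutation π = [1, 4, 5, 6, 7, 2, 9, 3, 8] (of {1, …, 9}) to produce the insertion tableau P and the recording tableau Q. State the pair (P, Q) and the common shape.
P = [1, 2, 3, 6, 7, 8] / [4, 5, 9];  Q = [1, 2, 3, 4, 5, 7] / [6, 8, 9];  common shape = (6, 3)

Row-insert the values π_1, π_2, … into P one at a time, bumping the leftmost entry strictly greater than the inserted value down to the next row. The recording tableau Q records, in position (i, j), the step at which that cell was added to P.
  Insert 1 (step 1): P = [1];  Q = [1]
  Insert 4 (step 2): P = [1, 4];  Q = [1, 2]
  Insert 5 (step 3): P = [1, 4, 5];  Q = [1, 2, 3]
  Insert 6 (step 4): P = [1, 4, 5, 6];  Q = [1, 2, 3, 4]
  Insert 7 (step 5): P = [1, 4, 5, 6, 7];  Q = [1, 2, 3, 4, 5]
  Insert 2 (step 6): P = [1, 2, 5, 6, 7] / [4];  Q = [1, 2, 3, 4, 5] / [6]
  Insert 9 (step 7): P = [1, 2, 5, 6, 7, 9] / [4];  Q = [1, 2, 3, 4, 5, 7] / [6]
  Insert 3 (step 8): P = [1, 2, 3, 6, 7, 9] / [4, 5];  Q = [1, 2, 3, 4, 5, 7] / [6, 8]
  Insert 8 (step 9): P = [1, 2, 3, 6, 7, 8] / [4, 5, 9];  Q = [1, 2, 3, 4, 5, 7] / [6, 8, 9]
Final shape: (6, 3).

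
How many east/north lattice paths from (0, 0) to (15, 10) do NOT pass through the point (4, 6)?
Number of paths = 2982110

Total paths from (0, 0) to (15, 10): C(25, 15) = 3268760. Paths through (4, 6): (paths (0, 0) → (4, 6)) × (paths (4, 6) → (15, 10)) = C(10, 4) · C(15, 11) = 210 · 1365 = 286650. Avoidance count = 3268760 − 286650 = 2982110.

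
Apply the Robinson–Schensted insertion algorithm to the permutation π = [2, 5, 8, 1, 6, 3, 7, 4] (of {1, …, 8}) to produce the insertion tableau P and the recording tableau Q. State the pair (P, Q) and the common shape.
P = [1, 3, 4, 7] / [2, 5, 6] / [8];  Q = [1, 2, 3, 7] / [4, 5, 8] / [6];  common shape = (4, 3, 1)

Row-insert the values π_1, π_2, … into P one at a time, bumping the leftmost entry strictly greater than the inserted value down to the next row. The recording tableau Q records, in position (i, j), the step at which that cell was added to P.
  Insert 2 (step 1): P = [2];  Q = [1]
  Insert 5 (step 2): P = [2, 5];  Q = [1, 2]
  Insert 8 (step 3): P = [2, 5, 8];  Q = [1, 2, 3]
  Insert 1 (step 4): P = [1, 5, 8] / [2];  Q = [1, 2, 3] / [4]
  Insert 6 (step 5): P = [1, 5, 6] / [2, 8];  Q = [1, 2, 3] / [4, 5]
  Insert 3 (step 6): P = [1, 3, 6] / [2, 5] / [8];  Q = [1, 2, 3] / [4, 5] / [6]
  Insert 7 (step 7): P = [1, 3, 6, 7] / [2, 5] / [8];  Q = [1, 2, 3, 7] / [4, 5] / [6]
  Insert 4 (step 8): P = [1, 3, 4, 7] / [2, 5, 6] / [8];  Q = [1, 2, 3, 7] / [4, 5, 8] / [6]
Final shape: (4, 3, 1).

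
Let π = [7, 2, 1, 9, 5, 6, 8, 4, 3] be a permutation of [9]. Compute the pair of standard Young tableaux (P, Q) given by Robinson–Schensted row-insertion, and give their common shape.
P = [1, 3, 6, 8] / [2, 4] / [5, 9] / [7];  Q = [1, 4, 6, 7] / [2, 5] / [3, 8] / [9];  common shape = (4, 2, 2, 1)

Row-insert the values π_1, π_2, … into P one at a time, bumping the leftmost entry strictly greater than the inserted value down to the next row. The recording tableau Q records, in position (i, j), the step at which that cell was added to P.
  Insert 7 (step 1): P = [7];  Q = [1]
  Insert 2 (step 2): P = [2] / [7];  Q = [1] / [2]
  Insert 1 (step 3): P = [1] / [2] / [7];  Q = [1] / [2] / [3]
  Insert 9 (step 4): P = [1, 9] / [2] / [7];  Q = [1, 4] / [2] / [3]
  Insert 5 (step 5): P = [1, 5] / [2, 9] / [7];  Q = [1, 4] / [2, 5] / [3]
  Insert 6 (step 6): P = [1, 5, 6] / [2, 9] / [7];  Q = [1, 4, 6] / [2, 5] / [3]
  Insert 8 (step 7): P = [1, 5, 6, 8] / [2, 9] / [7];  Q = [1, 4, 6, 7] / [2, 5] / [3]
  Insert 4 (step 8): P = [1, 4, 6, 8] / [2, 5] / [7, 9];  Q = [1, 4, 6, 7] / [2, 5] / [3, 8]
  Insert 3 (step 9): P = [1, 3, 6, 8] / [2, 4] / [5, 9] / [7];  Q = [1, 4, 6, 7] / [2, 5] / [3, 8] / [9]
Final shape: (4, 2, 2, 1).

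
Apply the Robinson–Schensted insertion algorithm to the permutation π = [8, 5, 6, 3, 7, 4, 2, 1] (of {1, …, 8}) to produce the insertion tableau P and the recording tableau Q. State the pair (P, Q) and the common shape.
P = [1, 4, 7] / [2, 6] / [3] / [5] / [8];  Q = [1, 3, 5] / [2, 6] / [4] / [7] / [8];  common shape = (3, 2, 1, 1, 1)

Row-insert the values π_1, π_2, … into P one at a time, bumping the leftmost entry strictly greater than the inserted value down to the next row. The recording tableau Q records, in position (i, j), the step at which that cell was added to P.
  Insert 8 (step 1): P = [8];  Q = [1]
  Insert 5 (step 2): P = [5] / [8];  Q = [1] / [2]
  Insert 6 (step 3): P = [5, 6] / [8];  Q = [1, 3] / [2]
  Insert 3 (step 4): P = [3, 6] / [5] / [8];  Q = [1, 3] / [2] / [4]
  Insert 7 (step 5): P = [3, 6, 7] / [5] / [8];  Q = [1, 3, 5] / [2] / [4]
  Insert 4 (step 6): P = [3, 4, 7] / [5, 6] / [8];  Q = [1, 3, 5] / [2, 6] / [4]
  Insert 2 (step 7): P = [2, 4, 7] / [3, 6] / [5] / [8];  Q = [1, 3, 5] / [2, 6] / [4] / [7]
  Insert 1 (step 8): P = [1, 4, 7] / [2, 6] / [3] / [5] / [8];  Q = [1, 3, 5] / [2, 6] / [4] / [7] / [8]
Final shape: (3, 2, 1, 1, 1).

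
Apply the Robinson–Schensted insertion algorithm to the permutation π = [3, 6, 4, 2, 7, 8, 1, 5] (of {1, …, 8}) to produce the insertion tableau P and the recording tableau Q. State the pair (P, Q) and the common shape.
P = [1, 4, 5, 8] / [2, 7] / [3] / [6];  Q = [1, 2, 5, 6] / [3, 8] / [4] / [7];  common shape = (4, 2, 1, 1)

Row-insert the values π_1, π_2, … into P one at a time, bumping the leftmost entry strictly greater than the inserted value down to the next row. The recording tableau Q records, in position (i, j), the step at which that cell was added to P.
  Insert 3 (step 1): P = [3];  Q = [1]
  Insert 6 (step 2): P = [3, 6];  Q = [1, 2]
  Insert 4 (step 3): P = [3, 4] / [6];  Q = [1, 2] / [3]
  Insert 2 (step 4): P = [2, 4] / [3] / [6];  Q = [1, 2] / [3] / [4]
  Insert 7 (step 5): P = [2, 4, 7] / [3] / [6];  Q = [1, 2, 5] / [3] / [4]
  Insert 8 (step 6): P = [2, 4, 7, 8] / [3] / [6];  Q = [1, 2, 5, 6] / [3] / [4]
  Insert 1 (step 7): P = [1, 4, 7, 8] / [2] / [3] / [6];  Q = [1, 2, 5, 6] / [3] / [4] / [7]
  Insert 5 (step 8): P = [1, 4, 5, 8] / [2, 7] / [3] / [6];  Q = [1, 2, 5, 6] / [3, 8] / [4] / [7]
Final shape: (4, 2, 1, 1).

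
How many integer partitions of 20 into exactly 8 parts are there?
p(20, 8 parts) = 70

Partitions of n into exactly k parts are in bijection with partitions of n − k into at most k parts (subtract 1 from each part). So p(20, exactly 8) = p(12, parts ≤ 8). Computing via the recurrence p(m, j) = p(m, j−1) + p(m−j, j) gives 70.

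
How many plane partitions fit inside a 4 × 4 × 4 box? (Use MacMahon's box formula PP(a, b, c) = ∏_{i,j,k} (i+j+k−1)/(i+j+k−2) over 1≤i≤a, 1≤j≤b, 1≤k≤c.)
PP(4, 4, 4) = 232848

Evaluate the triple product over i = 1..4, j = 1..4, k = 1..4. The factors are (2/1) · (3/2) · (4/3) · (5/4) · (3/2) · (4/3) · (5/4) · (6/5) · … (64 factors total). The numerators and denominators telescope so the product is an integer; carrying out the multiplication exactly gives PP(4, 4, 4) = 232848.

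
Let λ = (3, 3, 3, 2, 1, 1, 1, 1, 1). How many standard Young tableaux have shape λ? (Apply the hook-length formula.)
# SYT of shape (3, 3, 3, 2, 1, 1, 1, 1, 1) = 69888

Hook-length formula: f^λ = n! / Π hook(c), product over all cells c of the Young diagram. For λ = (3, 3, 3, 2, 1, 1, 1, 1, 1), n = 16 boxes. Hook lengths by row (left-to-right, top-to-bottom): [11, 5, 3]; [10, 4, 2]; [9, 3, 1]; [7, 1]; [5]; [4]; [3]; [2]; [1]. Product of hooks = 299376000. So f^λ = 16! / 299376000 = 20922789888000 / 299376000 = 69888.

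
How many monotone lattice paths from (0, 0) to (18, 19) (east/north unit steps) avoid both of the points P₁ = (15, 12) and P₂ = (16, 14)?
Number of paths = 13627875705

Inclusion–exclusion. Total paths: C(37, 18) = 17672631900. Through P₁: C(27, 15)·C(10, 3) = 2086063200. Through P₂: C(30, 16)·C(7, 2) = 3053876175. Since P₁ is strictly southwest of P₂, a monotone path through both must visit P₁ then P₂; paths through both = C(27, 15)·C(3, 1)·C(7, 2) = 1095183180. Avoid both = 17672631900 − 2086063200 − 3053876175 + 1095183180 = 13627875705.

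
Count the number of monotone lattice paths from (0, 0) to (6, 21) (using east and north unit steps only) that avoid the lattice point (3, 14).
Number of paths = 214410

Total paths from (0, 0) to (6, 21): C(27, 6) = 296010. Paths through (3, 14): (paths (0, 0) → (3, 14)) × (paths (3, 14) → (6, 21)) = C(17, 3) · C(10, 3) = 680 · 120 = 81600. Avoidance count = 296010 − 81600 = 214410.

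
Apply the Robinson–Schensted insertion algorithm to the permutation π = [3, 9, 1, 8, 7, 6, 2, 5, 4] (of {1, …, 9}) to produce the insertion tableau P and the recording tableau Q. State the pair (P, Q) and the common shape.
P = [1, 2, 4] / [3, 5] / [6] / [7] / [8] / [9];  Q = [1, 2, 8] / [3, 4] / [5] / [6] / [7] / [9];  common shape = (3, 2, 1, 1, 1, 1)

Row-insert the values π_1, π_2, … into P one at a time, bumping the leftmost entry strictly greater than the inserted value down to the next row. The recording tableau Q records, in position (i, j), the step at which that cell was added to P.
  Insert 3 (step 1): P = [3];  Q = [1]
  Insert 9 (step 2): P = [3, 9];  Q = [1, 2]
  Insert 1 (step 3): P = [1, 9] / [3];  Q = [1, 2] / [3]
  Insert 8 (step 4): P = [1, 8] / [3, 9];  Q = [1, 2] / [3, 4]
  Insert 7 (step 5): P = [1, 7] / [3, 8] / [9];  Q = [1, 2] / [3, 4] / [5]
  Insert 6 (step 6): P = [1, 6] / [3, 7] / [8] / [9];  Q = [1, 2] / [3, 4] / [5] / [6]
  Insert 2 (step 7): P = [1, 2] / [3, 6] / [7] / [8] / [9];  Q = [1, 2] / [3, 4] / [5] / [6] / [7]
  Insert 5 (step 8): P = [1, 2, 5] / [3, 6] / [7] / [8] / [9];  Q = [1, 2, 8] / [3, 4] / [5] / [6] / [7]
  Insert 4 (step 9): P = [1, 2, 4] / [3, 5] / [6] / [7] / [8] / [9];  Q = [1, 2, 8] / [3, 4] / [5] / [6] / [7] / [9]
Final shape: (3, 2, 1, 1, 1, 1).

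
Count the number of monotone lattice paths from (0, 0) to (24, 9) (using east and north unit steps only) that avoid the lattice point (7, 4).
Number of paths = 29876880

Total paths from (0, 0) to (24, 9): C(33, 24) = 38567100. Paths through (7, 4): (paths (0, 0) → (7, 4)) × (paths (7, 4) → (24, 9)) = C(11, 7) · C(22, 17) = 330 · 26334 = 8690220. Avoidance count = 38567100 − 8690220 = 29876880.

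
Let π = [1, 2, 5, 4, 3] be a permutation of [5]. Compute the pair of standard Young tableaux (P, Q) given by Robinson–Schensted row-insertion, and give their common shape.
P = [1, 2, 3] / [4] / [5];  Q = [1, 2, 3] / [4] / [5];  common shape = (3, 1, 1)

Row-insert the values π_1, π_2, … into P one at a time, bumping the leftmost entry strictly greater than the inserted value down to the next row. The recording tableau Q records, in position (i, j), the step at which that cell was added to P.
  Insert 1 (step 1): P = [1];  Q = [1]
  Insert 2 (step 2): P = [1, 2];  Q = [1, 2]
  Insert 5 (step 3): P = [1, 2, 5];  Q = [1, 2, 3]
  Insert 4 (step 4): P = [1, 2, 4] / [5];  Q = [1, 2, 3] / [4]
  Insert 3 (step 5): P = [1, 2, 3] / [4] / [5];  Q = [1, 2, 3] / [4] / [5]
Final shape: (3, 1, 1).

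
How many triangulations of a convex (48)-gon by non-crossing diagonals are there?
C_46 = 8740328711533173390046320

These polygon triangulations are counted by the Catalan number C_n = (1/(n + 1)) · C(2n, n). For n = 46: C_46 = (1/47) · C(92, 46) = 410795449442059149332177040/47 = 8740328711533173390046320.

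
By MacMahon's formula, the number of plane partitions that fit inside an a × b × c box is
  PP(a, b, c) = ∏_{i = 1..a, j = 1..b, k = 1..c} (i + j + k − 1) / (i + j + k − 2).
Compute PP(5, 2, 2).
PP(5, 2, 2) = 196

Evaluate the triple product over i = 1..5, j = 1..2, k = 1..2. The factors are (2/1) · (3/2) · (3/2) · (4/3) · (3/2) · (4/3) · (4/3) · (5/4) · … (20 factors total). The numerators and denominators telescope so the product is an integer; carrying out the multiplication exactly gives PP(5, 2, 2) = 196.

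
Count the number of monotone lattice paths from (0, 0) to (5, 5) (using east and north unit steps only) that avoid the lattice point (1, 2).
Number of paths = 147

Total paths from (0, 0) to (5, 5): C(10, 5) = 252. Paths through (1, 2): (paths (0, 0) → (1, 2)) × (paths (1, 2) → (5, 5)) = C(3, 1) · C(7, 4) = 3 · 35 = 105. Avoidance count = 252 − 105 = 147.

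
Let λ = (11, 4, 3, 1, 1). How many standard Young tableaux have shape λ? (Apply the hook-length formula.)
# SYT of shape (11, 4, 3, 1, 1) = 16124160

Hook-length formula: f^λ = n! / Π hook(c), product over all cells c of the Young diagram. For λ = (11, 4, 3, 1, 1), n = 20 boxes. Hook lengths by row (left-to-right, top-to-bottom): [15, 12, 11, 9, 7, 6, 5, 4, 3, 2, 1]; [7, 4, 3, 1]; [5, 2, 1]; [2]; [1]. Product of hooks = 150885504000. So f^λ = 20! / 150885504000 = 2432902008176640000 / 150885504000 = 16124160.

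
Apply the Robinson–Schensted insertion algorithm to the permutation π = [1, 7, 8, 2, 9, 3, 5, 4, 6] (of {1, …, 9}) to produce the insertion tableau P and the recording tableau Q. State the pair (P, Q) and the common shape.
P = [1, 2, 3, 4, 6] / [5, 8, 9] / [7];  Q = [1, 2, 3, 5, 9] / [4, 6, 7] / [8];  common shape = (5, 3, 1)

Row-insert the values π_1, π_2, … into P one at a time, bumping the leftmost entry strictly greater than the inserted value down to the next row. The recording tableau Q records, in position (i, j), the step at which that cell was added to P.
  Insert 1 (step 1): P = [1];  Q = [1]
  Insert 7 (step 2): P = [1, 7];  Q = [1, 2]
  Insert 8 (step 3): P = [1, 7, 8];  Q = [1, 2, 3]
  Insert 2 (step 4): P = [1, 2, 8] / [7];  Q = [1, 2, 3] / [4]
  Insert 9 (step 5): P = [1, 2, 8, 9] / [7];  Q = [1, 2, 3, 5] / [4]
  Insert 3 (step 6): P = [1, 2, 3, 9] / [7, 8];  Q = [1, 2, 3, 5] / [4, 6]
  Insert 5 (step 7): P = [1, 2, 3, 5] / [7, 8, 9];  Q = [1, 2, 3, 5] / [4, 6, 7]
  Insert 4 (step 8): P = [1, 2, 3, 4] / [5, 8, 9] / [7];  Q = [1, 2, 3, 5] / [4, 6, 7] / [8]
  Insert 6 (step 9): P = [1, 2, 3, 4, 6] / [5, 8, 9] / [7];  Q = [1, 2, 3, 5, 9] / [4, 6, 7] / [8]
Final shape: (5, 3, 1).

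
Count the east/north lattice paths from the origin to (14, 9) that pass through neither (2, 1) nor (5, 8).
Number of paths = 430010

Inclusion–exclusion. Total paths: C(23, 14) = 817190. Through P₁: C(3, 2)·C(20, 12) = 377910. Through P₂: C(13, 5)·C(10, 9) = 12870. Since P₁ is strictly southwest of P₂, a monotone path through both must visit P₁ then P₂; paths through both = C(3, 2)·C(10, 3)·C(10, 9) = 3600. Avoid both = 817190 − 377910 − 12870 + 3600 = 430010.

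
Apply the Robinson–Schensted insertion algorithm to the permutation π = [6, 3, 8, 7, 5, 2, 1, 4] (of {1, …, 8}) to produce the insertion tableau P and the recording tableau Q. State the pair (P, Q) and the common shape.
P = [1, 4] / [2, 5] / [3, 7] / [6] / [8];  Q = [1, 3] / [2, 4] / [5, 8] / [6] / [7];  common shape = (2, 2, 2, 1, 1)

Row-insert the values π_1, π_2, … into P one at a time, bumping the leftmost entry strictly greater than the inserted value down to the next row. The recording tableau Q records, in position (i, j), the step at which that cell was added to P.
  Insert 6 (step 1): P = [6];  Q = [1]
  Insert 3 (step 2): P = [3] / [6];  Q = [1] / [2]
  Insert 8 (step 3): P = [3, 8] / [6];  Q = [1, 3] / [2]
  Insert 7 (step 4): P = [3, 7] / [6, 8];  Q = [1, 3] / [2, 4]
  Insert 5 (step 5): P = [3, 5] / [6, 7] / [8];  Q = [1, 3] / [2, 4] / [5]
  Insert 2 (step 6): P = [2, 5] / [3, 7] / [6] / [8];  Q = [1, 3] / [2, 4] / [5] / [6]
  Insert 1 (step 7): P = [1, 5] / [2, 7] / [3] / [6] / [8];  Q = [1, 3] / [2, 4] / [5] / [6] / [7]
  Insert 4 (step 8): P = [1, 4] / [2, 5] / [3, 7] / [6] / [8];  Q = [1, 3] / [2, 4] / [5, 8] / [6] / [7]
Final shape: (2, 2, 2, 1, 1).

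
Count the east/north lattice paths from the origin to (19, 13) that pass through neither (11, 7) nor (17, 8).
Number of paths = 233771181

Inclusion–exclusion. Total paths: C(32, 19) = 347373600. Through P₁: C(18, 11)·C(14, 8) = 95567472. Through P₂: C(25, 17)·C(7, 2) = 22713075. Since P₁ is strictly southwest of P₂, a monotone path through both must visit P₁ then P₂; paths through both = C(18, 11)·C(7, 6)·C(7, 2) = 4678128. Avoid both = 347373600 − 95567472 − 22713075 + 4678128 = 233771181.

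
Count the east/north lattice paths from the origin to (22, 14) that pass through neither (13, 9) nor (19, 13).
Number of paths = 1828800760

Inclusion–exclusion. Total paths: C(36, 22) = 3796297200. Through P₁: C(22, 13)·C(14, 9) = 995834840. Through P₂: C(32, 19)·C(4, 3) = 1389494400. Since P₁ is strictly southwest of P₂, a monotone path through both must visit P₁ then P₂; paths through both = C(22, 13)·C(10, 6)·C(4, 3) = 417832800. Avoid both = 3796297200 − 995834840 − 1389494400 + 417832800 = 1828800760.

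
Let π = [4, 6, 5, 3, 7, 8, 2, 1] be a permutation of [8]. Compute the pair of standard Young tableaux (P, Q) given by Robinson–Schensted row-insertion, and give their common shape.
P = [1, 5, 7, 8] / [2] / [3] / [4] / [6];  Q = [1, 2, 5, 6] / [3] / [4] / [7] / [8];  common shape = (4, 1, 1, 1, 1)

Row-insert the values π_1, π_2, … into P one at a time, bumping the leftmost entry strictly greater than the inserted value down to the next row. The recording tableau Q records, in position (i, j), the step at which that cell was added to P.
  Insert 4 (step 1): P = [4];  Q = [1]
  Insert 6 (step 2): P = [4, 6];  Q = [1, 2]
  Insert 5 (step 3): P = [4, 5] / [6];  Q = [1, 2] / [3]
  Insert 3 (step 4): P = [3, 5] / [4] / [6];  Q = [1, 2] / [3] / [4]
  Insert 7 (step 5): P = [3, 5, 7] / [4] / [6];  Q = [1, 2, 5] / [3] / [4]
  Insert 8 (step 6): P = [3, 5, 7, 8] / [4] / [6];  Q = [1, 2, 5, 6] / [3] / [4]
  Insert 2 (step 7): P = [2, 5, 7, 8] / [3] / [4] / [6];  Q = [1, 2, 5, 6] / [3] / [4] / [7]
  Insert 1 (step 8): P = [1, 5, 7, 8] / [2] / [3] / [4] / [6];  Q = [1, 2, 5, 6] / [3] / [4] / [7] / [8]
Final shape: (4, 1, 1, 1, 1).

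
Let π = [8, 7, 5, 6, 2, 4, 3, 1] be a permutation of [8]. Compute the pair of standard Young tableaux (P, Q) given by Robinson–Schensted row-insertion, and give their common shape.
P = [1, 3] / [2, 6] / [4] / [5] / [7] / [8];  Q = [1, 4] / [2, 6] / [3] / [5] / [7] / [8];  common shape = (2, 2, 1, 1, 1, 1)

Row-insert the values π_1, π_2, … into P one at a time, bumping the leftmost entry strictly greater than the inserted value down to the next row. The recording tableau Q records, in position (i, j), the step at which that cell was added to P.
  Insert 8 (step 1): P = [8];  Q = [1]
  Insert 7 (step 2): P = [7] / [8];  Q = [1] / [2]
  Insert 5 (step 3): P = [5] / [7] / [8];  Q = [1] / [2] / [3]
  Insert 6 (step 4): P = [5, 6] / [7] / [8];  Q = [1, 4] / [2] / [3]
  Insert 2 (step 5): P = [2, 6] / [5] / [7] / [8];  Q = [1, 4] / [2] / [3] / [5]
  Insert 4 (step 6): P = [2, 4] / [5, 6] / [7] / [8];  Q = [1, 4] / [2, 6] / [3] / [5]
  Insert 3 (step 7): P = [2, 3] / [4, 6] / [5] / [7] / [8];  Q = [1, 4] / [2, 6] / [3] / [5] / [7]
  Insert 1 (step 8): P = [1, 3] / [2, 6] / [4] / [5] / [7] / [8];  Q = [1, 4] / [2, 6] / [3] / [5] / [7] / [8]
Final shape: (2, 2, 1, 1, 1, 1).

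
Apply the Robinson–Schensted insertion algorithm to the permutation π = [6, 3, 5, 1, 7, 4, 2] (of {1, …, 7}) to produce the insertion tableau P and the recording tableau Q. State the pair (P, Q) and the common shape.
P = [1, 2, 7] / [3, 4] / [5] / [6];  Q = [1, 3, 5] / [2, 6] / [4] / [7];  common shape = (3, 2, 1, 1)

Row-insert the values π_1, π_2, … into P one at a time, bumping the leftmost entry strictly greater than the inserted value down to the next row. The recording tableau Q records, in position (i, j), the step at which that cell was added to P.
  Insert 6 (step 1): P = [6];  Q = [1]
  Insert 3 (step 2): P = [3] / [6];  Q = [1] / [2]
  Insert 5 (step 3): P = [3, 5] / [6];  Q = [1, 3] / [2]
  Insert 1 (step 4): P = [1, 5] / [3] / [6];  Q = [1, 3] / [2] / [4]
  Insert 7 (step 5): P = [1, 5, 7] / [3] / [6];  Q = [1, 3, 5] / [2] / [4]
  Insert 4 (step 6): P = [1, 4, 7] / [3, 5] / [6];  Q = [1, 3, 5] / [2, 6] / [4]
  Insert 2 (step 7): P = [1, 2, 7] / [3, 4] / [5] / [6];  Q = [1, 3, 5] / [2, 6] / [4] / [7]
Final shape: (3, 2, 1, 1).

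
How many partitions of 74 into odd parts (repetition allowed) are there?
p_odd(74) = 44046

Enumerate partitions using only odd parts via the recurrence o(n, m) = o(n, m−2) + o(n−m, m) over odd m, starting from the largest odd part ≤ n. This gives p_odd(74) = 44046. (Euler's theorem: equals the count of distinct-part partitions.)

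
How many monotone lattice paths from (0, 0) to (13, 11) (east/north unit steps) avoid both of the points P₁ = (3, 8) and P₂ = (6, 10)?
Number of paths = 2398090

Inclusion–exclusion. Total paths: C(24, 13) = 2496144. Through P₁: C(11, 3)·C(13, 10) = 47190. Through P₂: C(16, 6)·C(8, 7) = 64064. Since P₁ is strictly southwest of P₂, a monotone path through both must visit P₁ then P₂; paths through both = C(11, 3)·C(5, 3)·C(8, 7) = 13200. Avoid both = 2496144 − 47190 − 64064 + 13200 = 2398090.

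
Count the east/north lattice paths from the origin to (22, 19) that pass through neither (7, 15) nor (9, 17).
Number of paths = 243781006626

Inclusion–exclusion. Total paths: C(41, 22) = 244662670200. Through P₁: C(22, 7)·C(19, 15) = 661028544. Through P₂: C(26, 9)·C(15, 13) = 328077750. Since P₁ is strictly southwest of P₂, a monotone path through both must visit P₁ then P₂; paths through both = C(22, 7)·C(4, 2)·C(15, 13) = 107442720. Avoid both = 244662670200 − 661028544 − 328077750 + 107442720 = 243781006626.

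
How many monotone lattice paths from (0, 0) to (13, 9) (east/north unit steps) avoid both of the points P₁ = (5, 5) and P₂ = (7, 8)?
Number of paths = 345275

Inclusion–exclusion. Total paths: C(22, 13) = 497420. Through P₁: C(10, 5)·C(12, 8) = 124740. Through P₂: C(15, 7)·C(7, 6) = 45045. Since P₁ is strictly southwest of P₂, a monotone path through both must visit P₁ then P₂; paths through both = C(10, 5)·C(5, 2)·C(7, 6) = 17640. Avoid both = 497420 − 124740 − 45045 + 17640 = 345275.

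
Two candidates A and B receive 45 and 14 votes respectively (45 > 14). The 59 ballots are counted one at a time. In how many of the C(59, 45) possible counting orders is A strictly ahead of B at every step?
Strict-lead orderings = 6987359173620

Total orderings of the 59 votes with 45 for A: C(59, 45) = 13298522298180. By the Bertrand ballot formula (Cycle Lemma / reflection principle), the number of orderings in which A is strictly ahead of B throughout is (p − q)/(p + q) · C(p + q, p) = (45 − 14)/(45 + 14) · 13298522298180 = 6987359173620.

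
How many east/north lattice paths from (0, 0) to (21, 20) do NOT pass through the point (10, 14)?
Number of paths = 244856432964

Total paths from (0, 0) to (21, 20): C(41, 21) = 269128937220. Paths through (10, 14): (paths (0, 0) → (10, 14)) × (paths (10, 14) → (21, 20)) = C(24, 10) · C(17, 11) = 1961256 · 12376 = 24272504256. Avoidance count = 269128937220 − 24272504256 = 244856432964.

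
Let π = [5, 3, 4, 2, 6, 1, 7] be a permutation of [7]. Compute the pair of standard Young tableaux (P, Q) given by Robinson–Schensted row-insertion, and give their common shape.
P = [1, 4, 6, 7] / [2] / [3] / [5];  Q = [1, 3, 5, 7] / [2] / [4] / [6];  common shape = (4, 1, 1, 1)

Row-insert the values π_1, π_2, … into P one at a time, bumping the leftmost entry strictly greater than the inserted value down to the next row. The recording tableau Q records, in position (i, j), the step at which that cell was added to P.
  Insert 5 (step 1): P = [5];  Q = [1]
  Insert 3 (step 2): P = [3] / [5];  Q = [1] / [2]
  Insert 4 (step 3): P = [3, 4] / [5];  Q = [1, 3] / [2]
  Insert 2 (step 4): P = [2, 4] / [3] / [5];  Q = [1, 3] / [2] / [4]
  Insert 6 (step 5): P = [2, 4, 6] / [3] / [5];  Q = [1, 3, 5] / [2] / [4]
  Insert 1 (step 6): P = [1, 4, 6] / [2] / [3] / [5];  Q = [1, 3, 5] / [2] / [4] / [6]
  Insert 7 (step 7): P = [1, 4, 6, 7] / [2] / [3] / [5];  Q = [1, 3, 5, 7] / [2] / [4] / [6]
Final shape: (4, 1, 1, 1).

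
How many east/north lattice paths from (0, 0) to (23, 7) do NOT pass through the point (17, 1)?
Number of paths = 2019168

Total paths from (0, 0) to (23, 7): C(30, 23) = 2035800. Paths through (17, 1): (paths (0, 0) → (17, 1)) × (paths (17, 1) → (23, 7)) = C(18, 17) · C(12, 6) = 18 · 924 = 16632. Avoidance count = 2035800 − 16632 = 2019168.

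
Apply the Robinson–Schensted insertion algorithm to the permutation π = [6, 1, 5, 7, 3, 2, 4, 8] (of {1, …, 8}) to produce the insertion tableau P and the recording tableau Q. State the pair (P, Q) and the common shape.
P = [1, 2, 4, 8] / [3, 7] / [5] / [6];  Q = [1, 3, 4, 8] / [2, 7] / [5] / [6];  common shape = (4, 2, 1, 1)

Row-insert the values π_1, π_2, … into P one at a time, bumping the leftmost entry strictly greater than the inserted value down to the next row. The recording tableau Q records, in position (i, j), the step at which that cell was added to P.
  Insert 6 (step 1): P = [6];  Q = [1]
  Insert 1 (step 2): P = [1] / [6];  Q = [1] / [2]
  Insert 5 (step 3): P = [1, 5] / [6];  Q = [1, 3] / [2]
  Insert 7 (step 4): P = [1, 5, 7] / [6];  Q = [1, 3, 4] / [2]
  Insert 3 (step 5): P = [1, 3, 7] / [5] / [6];  Q = [1, 3, 4] / [2] / [5]
  Insert 2 (step 6): P = [1, 2, 7] / [3] / [5] / [6];  Q = [1, 3, 4] / [2] / [5] / [6]
  Insert 4 (step 7): P = [1, 2, 4] / [3, 7] / [5] / [6];  Q = [1, 3, 4] / [2, 7] / [5] / [6]
  Insert 8 (step 8): P = [1, 2, 4, 8] / [3, 7] / [5] / [6];  Q = [1, 3, 4, 8] / [2, 7] / [5] / [6]
Final shape: (4, 2, 1, 1).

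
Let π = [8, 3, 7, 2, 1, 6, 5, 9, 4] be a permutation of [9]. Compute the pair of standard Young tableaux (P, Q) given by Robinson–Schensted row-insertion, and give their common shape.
P = [1, 4, 9] / [2, 5] / [3, 6] / [7] / [8];  Q = [1, 3, 8] / [2, 6] / [4, 7] / [5] / [9];  common shape = (3, 2, 2, 1, 1)

Row-insert the values π_1, π_2, … into P one at a time, bumping the leftmost entry strictly greater than the inserted value down to the next row. The recording tableau Q records, in position (i, j), the step at which that cell was added to P.
  Insert 8 (step 1): P = [8];  Q = [1]
  Insert 3 (step 2): P = [3] / [8];  Q = [1] / [2]
  Insert 7 (step 3): P = [3, 7] / [8];  Q = [1, 3] / [2]
  Insert 2 (step 4): P = [2, 7] / [3] / [8];  Q = [1, 3] / [2] / [4]
  Insert 1 (step 5): P = [1, 7] / [2] / [3] / [8];  Q = [1, 3] / [2] / [4] / [5]
  Insert 6 (step 6): P = [1, 6] / [2, 7] / [3] / [8];  Q = [1, 3] / [2, 6] / [4] / [5]
  Insert 5 (step 7): P = [1, 5] / [2, 6] / [3, 7] / [8];  Q = [1, 3] / [2, 6] / [4, 7] / [5]
  Insert 9 (step 8): P = [1, 5, 9] / [2, 6] / [3, 7] / [8];  Q = [1, 3, 8] / [2, 6] / [4, 7] / [5]
  Insert 4 (step 9): P = [1, 4, 9] / [2, 5] / [3, 6] / [7] / [8];  Q = [1, 3, 8] / [2, 6] / [4, 7] / [5] / [9]
Final shape: (3, 2, 2, 1, 1).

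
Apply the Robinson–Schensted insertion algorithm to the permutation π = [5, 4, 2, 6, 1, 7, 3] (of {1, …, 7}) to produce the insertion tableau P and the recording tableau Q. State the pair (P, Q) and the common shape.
P = [1, 3, 7] / [2, 6] / [4] / [5];  Q = [1, 4, 6] / [2, 7] / [3] / [5];  common shape = (3, 2, 1, 1)

Row-insert the values π_1, π_2, … into P one at a time, bumping the leftmost entry strictly greater than the inserted value down to the next row. The recording tableau Q records, in position (i, j), the step at which that cell was added to P.
  Insert 5 (step 1): P = [5];  Q = [1]
  Insert 4 (step 2): P = [4] / [5];  Q = [1] / [2]
  Insert 2 (step 3): P = [2] / [4] / [5];  Q = [1] / [2] / [3]
  Insert 6 (step 4): P = [2, 6] / [4] / [5];  Q = [1, 4] / [2] / [3]
  Insert 1 (step 5): P = [1, 6] / [2] / [4] / [5];  Q = [1, 4] / [2] / [3] / [5]
  Insert 7 (step 6): P = [1, 6, 7] / [2] / [4] / [5];  Q = [1, 4, 6] / [2] / [3] / [5]
  Insert 3 (step 7): P = [1, 3, 7] / [2, 6] / [4] / [5];  Q = [1, 4, 6] / [2, 7] / [3] / [5]
Final shape: (3, 2, 1, 1).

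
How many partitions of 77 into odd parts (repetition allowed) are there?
p_odd(77) = 58499

Enumerate partitions using only odd parts via the recurrence o(n, m) = o(n, m−2) + o(n−m, m) over odd m, starting from the largest odd part ≤ n. This gives p_odd(77) = 58499. (Euler's theorem: equals the count of distinct-part partitions.)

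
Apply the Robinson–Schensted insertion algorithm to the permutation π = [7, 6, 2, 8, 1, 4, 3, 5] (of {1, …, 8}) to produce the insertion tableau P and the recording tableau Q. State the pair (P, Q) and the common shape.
P = [1, 3, 5] / [2, 4] / [6, 8] / [7];  Q = [1, 4, 8] / [2, 6] / [3, 7] / [5];  common shape = (3, 2, 2, 1)

Row-insert the values π_1, π_2, … into P one at a time, bumping the leftmost entry strictly greater than the inserted value down to the next row. The recording tableau Q records, in position (i, j), the step at which that cell was added to P.
  Insert 7 (step 1): P = [7];  Q = [1]
  Insert 6 (step 2): P = [6] / [7];  Q = [1] / [2]
  Insert 2 (step 3): P = [2] / [6] / [7];  Q = [1] / [2] / [3]
  Insert 8 (step 4): P = [2, 8] / [6] / [7];  Q = [1, 4] / [2] / [3]
  Insert 1 (step 5): P = [1, 8] / [2] / [6] / [7];  Q = [1, 4] / [2] / [3] / [5]
  Insert 4 (step 6): P = [1, 4] / [2, 8] / [6] / [7];  Q = [1, 4] / [2, 6] / [3] / [5]
  Insert 3 (step 7): P = [1, 3] / [2, 4] / [6, 8] / [7];  Q = [1, 4] / [2, 6] / [3, 7] / [5]
  Insert 5 (step 8): P = [1, 3, 5] / [2, 4] / [6, 8] / [7];  Q = [1, 4, 8] / [2, 6] / [3, 7] / [5]
Final shape: (3, 2, 2, 1).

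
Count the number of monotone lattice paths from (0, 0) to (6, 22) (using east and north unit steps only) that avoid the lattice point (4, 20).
Number of paths = 312984

Total paths from (0, 0) to (6, 22): C(28, 6) = 376740. Paths through (4, 20): (paths (0, 0) → (4, 20)) × (paths (4, 20) → (6, 22)) = C(24, 4) · C(4, 2) = 10626 · 6 = 63756. Avoidance count = 376740 − 63756 = 312984.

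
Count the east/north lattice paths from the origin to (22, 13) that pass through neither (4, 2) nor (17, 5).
Number of paths = 934297392

Inclusion–exclusion. Total paths: C(35, 22) = 1476337800. Through P₁: C(6, 4)·C(29, 18) = 518959350. Through P₂: C(22, 17)·C(13, 5) = 33891858. Since P₁ is strictly southwest of P₂, a monotone path through both must visit P₁ then P₂; paths through both = C(6, 4)·C(16, 13)·C(13, 5) = 10810800. Avoid both = 1476337800 − 518959350 − 33891858 + 10810800 = 934297392.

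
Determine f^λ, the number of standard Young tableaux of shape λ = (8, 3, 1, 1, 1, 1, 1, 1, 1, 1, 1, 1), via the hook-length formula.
# SYT of shape (8, 3, 1, 1, 1, 1, 1, 1, 1, 1, 1, 1) = 4241160

Hook-length formula: f^λ = n! / Π hook(c), product over all cells c of the Young diagram. For λ = (8, 3, 1, 1, 1, 1, 1, 1, 1, 1, 1, 1), n = 21 boxes. Hook lengths by row (left-to-right, top-to-bottom): [19, 8, 7, 5, 4, 3, 2, 1]; [13, 2, 1]; [10]; [9]; [8]; [7]; [6]; [5]; [4]; [3]; [2]; [1]. Product of hooks = 12046454784000. So f^λ = 21! / 12046454784000 = 51090942171709440000 / 12046454784000 = 4241160.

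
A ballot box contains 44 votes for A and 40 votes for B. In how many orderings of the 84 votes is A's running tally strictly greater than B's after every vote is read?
Strict-lead orderings = 72764619381276463742220

Total orderings of the 84 votes with 44 for A: C(84, 44) = 1528057007006805738586620. By the Bertrand ballot formula (Cycle Lemma / reflection principle), the number of orderings in which A is strictly ahead of B throughout is (p − q)/(p + q) · C(p + q, p) = (44 − 40)/(44 + 40) · 1528057007006805738586620 = 72764619381276463742220.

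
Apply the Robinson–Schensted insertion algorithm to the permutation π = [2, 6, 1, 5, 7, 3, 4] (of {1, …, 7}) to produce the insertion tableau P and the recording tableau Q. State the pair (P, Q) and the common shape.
P = [1, 3, 4] / [2, 5, 7] / [6];  Q = [1, 2, 5] / [3, 4, 7] / [6];  common shape = (3, 3, 1)

Row-insert the values π_1, π_2, … into P one at a time, bumping the leftmost entry strictly greater than the inserted value down to the next row. The recording tableau Q records, in position (i, j), the step at which that cell was added to P.
  Insert 2 (step 1): P = [2];  Q = [1]
  Insert 6 (step 2): P = [2, 6];  Q = [1, 2]
  Insert 1 (step 3): P = [1, 6] / [2];  Q = [1, 2] / [3]
  Insert 5 (step 4): P = [1, 5] / [2, 6];  Q = [1, 2] / [3, 4]
  Insert 7 (step 5): P = [1, 5, 7] / [2, 6];  Q = [1, 2, 5] / [3, 4]
  Insert 3 (step 6): P = [1, 3, 7] / [2, 5] / [6];  Q = [1, 2, 5] / [3, 4] / [6]
  Insert 4 (step 7): P = [1, 3, 4] / [2, 5, 7] / [6];  Q = [1, 2, 5] / [3, 4, 7] / [6]
Final shape: (3, 3, 1).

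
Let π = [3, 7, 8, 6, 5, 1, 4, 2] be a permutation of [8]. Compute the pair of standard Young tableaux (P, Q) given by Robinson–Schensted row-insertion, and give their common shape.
P = [1, 2, 8] / [3, 4] / [5] / [6] / [7];  Q = [1, 2, 3] / [4, 7] / [5] / [6] / [8];  common shape = (3, 2, 1, 1, 1)

Row-insert the values π_1, π_2, … into P one at a time, bumping the leftmost entry strictly greater than the inserted value down to the next row. The recording tableau Q records, in position (i, j), the step at which that cell was added to P.
  Insert 3 (step 1): P = [3];  Q = [1]
  Insert 7 (step 2): P = [3, 7];  Q = [1, 2]
  Insert 8 (step 3): P = [3, 7, 8];  Q = [1, 2, 3]
  Insert 6 (step 4): P = [3, 6, 8] / [7];  Q = [1, 2, 3] / [4]
  Insert 5 (step 5): P = [3, 5, 8] / [6] / [7];  Q = [1, 2, 3] / [4] / [5]
  Insert 1 (step 6): P = [1, 5, 8] / [3] / [6] / [7];  Q = [1, 2, 3] / [4] / [5] / [6]
  Insert 4 (step 7): P = [1, 4, 8] / [3, 5] / [6] / [7];  Q = [1, 2, 3] / [4, 7] / [5] / [6]
  Insert 2 (step 8): P = [1, 2, 8] / [3, 4] / [5] / [6] / [7];  Q = [1, 2, 3] / [4, 7] / [5] / [6] / [8]
Final shape: (3, 2, 1, 1, 1).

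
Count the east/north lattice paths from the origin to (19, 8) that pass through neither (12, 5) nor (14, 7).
Number of paths = 1002603

Inclusion–exclusion. Total paths: C(27, 19) = 2220075. Through P₁: C(17, 12)·C(10, 7) = 742560. Through P₂: C(21, 14)·C(6, 5) = 697680. Since P₁ is strictly southwest of P₂, a monotone path through both must visit P₁ then P₂; paths through both = C(17, 12)·C(4, 2)·C(6, 5) = 222768. Avoid both = 2220075 − 742560 − 697680 + 222768 = 1002603.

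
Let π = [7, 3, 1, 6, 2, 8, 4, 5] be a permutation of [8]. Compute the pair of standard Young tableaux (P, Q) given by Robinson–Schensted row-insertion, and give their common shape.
P = [1, 2, 4, 5] / [3, 6, 8] / [7];  Q = [1, 4, 6, 8] / [2, 5, 7] / [3];  common shape = (4, 3, 1)

Row-insert the values π_1, π_2, … into P one at a time, bumping the leftmost entry strictly greater than the inserted value down to the next row. The recording tableau Q records, in position (i, j), the step at which that cell was added to P.
  Insert 7 (step 1): P = [7];  Q = [1]
  Insert 3 (step 2): P = [3] / [7];  Q = [1] / [2]
  Insert 1 (step 3): P = [1] / [3] / [7];  Q = [1] / [2] / [3]
  Insert 6 (step 4): P = [1, 6] / [3] / [7];  Q = [1, 4] / [2] / [3]
  Insert 2 (step 5): P = [1, 2] / [3, 6] / [7];  Q = [1, 4] / [2, 5] / [3]
  Insert 8 (step 6): P = [1, 2, 8] / [3, 6] / [7];  Q = [1, 4, 6] / [2, 5] / [3]
  Insert 4 (step 7): P = [1, 2, 4] / [3, 6, 8] / [7];  Q = [1, 4, 6] / [2, 5, 7] / [3]
  Insert 5 (step 8): P = [1, 2, 4, 5] / [3, 6, 8] / [7];  Q = [1, 4, 6, 8] / [2, 5, 7] / [3]
Final shape: (4, 3, 1).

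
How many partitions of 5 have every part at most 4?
p(5, parts ≤ 4) = 6

Partitions of 5 with all parts ≤ 4: 4+1, 3+2, 3+1+1, 2+2+1, 2+1+1+1, 1+1+1+1+1. Count = 6.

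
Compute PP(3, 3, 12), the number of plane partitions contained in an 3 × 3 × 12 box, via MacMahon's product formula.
PP(3, 3, 12) = 4331600

Evaluate the triple product over i = 1..3, j = 1..3, k = 1..12. The factors are (2/1) · (3/2) · (4/3) · (5/4) · (6/5) · (7/6) · (8/7) · (9/8) · … (108 factors total). The numerators and denominators telescope so the product is an integer; carrying out the multiplication exactly gives PP(3, 3, 12) = 4331600.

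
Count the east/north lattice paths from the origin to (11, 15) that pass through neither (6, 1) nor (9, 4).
Number of paths = 7599914

Inclusion–exclusion. Total paths: C(26, 11) = 7726160. Through P₁: C(7, 6)·C(19, 5) = 81396. Through P₂: C(13, 9)·C(13, 2) = 55770. Since P₁ is strictly southwest of P₂, a monotone path through both must visit P₁ then P₂; paths through both = C(7, 6)·C(6, 3)·C(13, 2) = 10920. Avoid both = 7726160 − 81396 − 55770 + 10920 = 7599914.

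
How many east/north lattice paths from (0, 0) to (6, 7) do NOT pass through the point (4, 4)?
Number of paths = 1016

Total paths from (0, 0) to (6, 7): C(13, 6) = 1716. Paths through (4, 4): (paths (0, 0) → (4, 4)) × (paths (4, 4) → (6, 7)) = C(8, 4) · C(5, 2) = 70 · 10 = 700. Avoidance count = 1716 − 700 = 1016.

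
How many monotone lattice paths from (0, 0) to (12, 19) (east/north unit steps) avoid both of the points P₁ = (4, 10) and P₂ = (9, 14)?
Number of paths = 78086631

Inclusion–exclusion. Total paths: C(31, 12) = 141120525. Through P₁: C(14, 4)·C(17, 8) = 24334310. Through P₂: C(23, 9)·C(8, 3) = 45762640. Since P₁ is strictly southwest of P₂, a monotone path through both must visit P₁ then P₂; paths through both = C(14, 4)·C(9, 5)·C(8, 3) = 7063056. Avoid both = 141120525 − 24334310 − 45762640 + 7063056 = 78086631.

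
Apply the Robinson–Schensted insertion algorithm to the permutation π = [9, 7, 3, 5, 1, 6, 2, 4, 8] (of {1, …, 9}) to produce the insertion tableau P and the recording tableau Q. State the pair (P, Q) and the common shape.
P = [1, 2, 4, 8] / [3, 5, 6] / [7] / [9];  Q = [1, 4, 6, 9] / [2, 7, 8] / [3] / [5];  common shape = (4, 3, 1, 1)

Row-insert the values π_1, π_2, … into P one at a time, bumping the leftmost entry strictly greater than the inserted value down to the next row. The recording tableau Q records, in position (i, j), the step at which that cell was added to P.
  Insert 9 (step 1): P = [9];  Q = [1]
  Insert 7 (step 2): P = [7] / [9];  Q = [1] / [2]
  Insert 3 (step 3): P = [3] / [7] / [9];  Q = [1] / [2] / [3]
  Insert 5 (step 4): P = [3, 5] / [7] / [9];  Q = [1, 4] / [2] / [3]
  Insert 1 (step 5): P = [1, 5] / [3] / [7] / [9];  Q = [1, 4] / [2] / [3] / [5]
  Insert 6 (step 6): P = [1, 5, 6] / [3] / [7] / [9];  Q = [1, 4, 6] / [2] / [3] / [5]
  Insert 2 (step 7): P = [1, 2, 6] / [3, 5] / [7] / [9];  Q = [1, 4, 6] / [2, 7] / [3] / [5]
  Insert 4 (step 8): P = [1, 2, 4] / [3, 5, 6] / [7] / [9];  Q = [1, 4, 6] / [2, 7, 8] / [3] / [5]
  Insert 8 (step 9): P = [1, 2, 4, 8] / [3, 5, 6] / [7] / [9];  Q = [1, 4, 6, 9] / [2, 7, 8] / [3] / [5]
Final shape: (4, 3, 1, 1).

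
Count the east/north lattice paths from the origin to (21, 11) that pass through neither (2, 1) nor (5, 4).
Number of paths = 52754088

Inclusion–exclusion. Total paths: C(32, 21) = 129024480. Through P₁: C(3, 2)·C(29, 19) = 60090030. Through P₂: C(9, 5)·C(23, 16) = 30889782. Since P₁ is strictly southwest of P₂, a monotone path through both must visit P₁ then P₂; paths through both = C(3, 2)·C(6, 3)·C(23, 16) = 14709420. Avoid both = 129024480 − 60090030 − 30889782 + 14709420 = 52754088.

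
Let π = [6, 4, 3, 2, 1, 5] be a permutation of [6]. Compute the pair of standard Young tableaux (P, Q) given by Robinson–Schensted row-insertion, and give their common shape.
P = [1, 5] / [2] / [3] / [4] / [6];  Q = [1, 6] / [2] / [3] / [4] / [5];  common shape = (2, 1, 1, 1, 1)

Row-insert the values π_1, π_2, … into P one at a time, bumping the leftmost entry strictly greater than the inserted value down to the next row. The recording tableau Q records, in position (i, j), the step at which that cell was added to P.
  Insert 6 (step 1): P = [6];  Q = [1]
  Insert 4 (step 2): P = [4] / [6];  Q = [1] / [2]
  Insert 3 (step 3): P = [3] / [4] / [6];  Q = [1] / [2] / [3]
  Insert 2 (step 4): P = [2] / [3] / [4] / [6];  Q = [1] / [2] / [3] / [4]
  Insert 1 (step 5): P = [1] / [2] / [3] / [4] / [6];  Q = [1] / [2] / [3] / [4] / [5]
  Insert 5 (step 6): P = [1, 5] / [2] / [3] / [4] / [6];  Q = [1, 6] / [2] / [3] / [4] / [5]
Final shape: (2, 1, 1, 1, 1).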